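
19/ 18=1.06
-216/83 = -2.60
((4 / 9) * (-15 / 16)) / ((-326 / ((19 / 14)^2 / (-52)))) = -1805 / 39871104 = -0.00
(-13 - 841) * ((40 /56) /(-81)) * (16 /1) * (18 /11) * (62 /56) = 151280 /693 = 218.30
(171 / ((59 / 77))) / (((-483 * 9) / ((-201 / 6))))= 14003 / 8142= 1.72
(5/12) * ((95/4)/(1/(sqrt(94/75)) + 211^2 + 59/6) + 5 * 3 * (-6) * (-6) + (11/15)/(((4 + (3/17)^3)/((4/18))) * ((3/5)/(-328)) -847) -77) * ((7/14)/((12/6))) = 2313194588117990348463145/47962600410549227641056 -285 * sqrt(282)/4294691503648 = 48.23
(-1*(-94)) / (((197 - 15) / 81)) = 3807 / 91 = 41.84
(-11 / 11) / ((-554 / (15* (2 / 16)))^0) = -1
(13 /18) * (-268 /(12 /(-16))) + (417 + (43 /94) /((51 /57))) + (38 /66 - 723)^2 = 2728175811805 /5220666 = 522572.37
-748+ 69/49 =-36583/49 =-746.59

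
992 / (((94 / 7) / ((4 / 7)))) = 1984 / 47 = 42.21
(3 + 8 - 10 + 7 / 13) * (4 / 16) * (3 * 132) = 1980 / 13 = 152.31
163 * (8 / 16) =81.50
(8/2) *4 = 16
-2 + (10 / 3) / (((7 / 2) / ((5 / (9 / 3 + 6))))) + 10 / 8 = -167 / 756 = -0.22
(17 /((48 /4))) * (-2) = -2.83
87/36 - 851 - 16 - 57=-921.58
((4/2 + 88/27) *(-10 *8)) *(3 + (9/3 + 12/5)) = -3534.22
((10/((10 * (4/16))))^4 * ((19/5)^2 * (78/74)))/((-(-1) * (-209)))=-189696/10175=-18.64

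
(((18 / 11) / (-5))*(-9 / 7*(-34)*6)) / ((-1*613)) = 33048 / 236005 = 0.14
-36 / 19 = -1.89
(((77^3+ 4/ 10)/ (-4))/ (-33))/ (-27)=-760889/ 5940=-128.10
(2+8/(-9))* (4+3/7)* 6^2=1240/7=177.14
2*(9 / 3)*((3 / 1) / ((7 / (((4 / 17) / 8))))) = 9 / 119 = 0.08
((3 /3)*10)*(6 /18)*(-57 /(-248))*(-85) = -8075 /124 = -65.12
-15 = -15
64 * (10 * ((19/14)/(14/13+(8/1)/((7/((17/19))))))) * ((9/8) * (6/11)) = 337896/1331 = 253.87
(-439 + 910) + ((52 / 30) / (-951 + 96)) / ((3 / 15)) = 1208089 / 2565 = 470.99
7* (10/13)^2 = 700/169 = 4.14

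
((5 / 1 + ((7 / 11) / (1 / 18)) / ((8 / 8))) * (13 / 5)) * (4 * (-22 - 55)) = -65884 / 5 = -13176.80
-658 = -658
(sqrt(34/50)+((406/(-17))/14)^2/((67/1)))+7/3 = sqrt(17)/5+138064/58089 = 3.20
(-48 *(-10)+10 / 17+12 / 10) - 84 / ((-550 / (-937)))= 1583342 / 4675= 338.68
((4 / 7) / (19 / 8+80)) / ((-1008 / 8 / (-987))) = 752 / 13839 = 0.05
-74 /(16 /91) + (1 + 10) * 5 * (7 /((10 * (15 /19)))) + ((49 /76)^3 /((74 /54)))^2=-1472315938993700969 /3957093033308160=-372.07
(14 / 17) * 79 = 1106 / 17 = 65.06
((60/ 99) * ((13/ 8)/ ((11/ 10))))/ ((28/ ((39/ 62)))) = 4225/ 210056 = 0.02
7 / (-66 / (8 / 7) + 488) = 28 / 1721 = 0.02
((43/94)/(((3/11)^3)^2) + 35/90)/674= 19050943/11546631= 1.65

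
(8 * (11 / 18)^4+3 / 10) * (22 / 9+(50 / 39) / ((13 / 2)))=186611992 / 49896405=3.74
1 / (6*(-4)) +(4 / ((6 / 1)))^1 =5 / 8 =0.62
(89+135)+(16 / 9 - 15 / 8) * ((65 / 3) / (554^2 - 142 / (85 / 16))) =1262125051117 / 5634487008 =224.00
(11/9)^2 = 121/81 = 1.49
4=4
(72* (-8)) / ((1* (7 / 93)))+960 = -46848 / 7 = -6692.57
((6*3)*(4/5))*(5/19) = 72/19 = 3.79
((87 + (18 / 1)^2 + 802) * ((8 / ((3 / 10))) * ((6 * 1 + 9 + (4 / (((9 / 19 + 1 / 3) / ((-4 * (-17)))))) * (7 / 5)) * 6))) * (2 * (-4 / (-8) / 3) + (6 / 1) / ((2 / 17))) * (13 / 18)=241715810336 / 69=3503127686.03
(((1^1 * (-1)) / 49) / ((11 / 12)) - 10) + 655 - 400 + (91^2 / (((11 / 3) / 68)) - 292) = 82751531 / 539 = 153527.89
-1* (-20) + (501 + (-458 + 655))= 718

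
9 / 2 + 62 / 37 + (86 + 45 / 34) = 58811 / 629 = 93.50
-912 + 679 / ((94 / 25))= -68753 / 94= -731.41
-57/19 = -3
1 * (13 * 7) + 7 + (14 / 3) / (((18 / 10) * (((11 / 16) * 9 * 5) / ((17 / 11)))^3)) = 85430887880422 / 871740879075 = 98.00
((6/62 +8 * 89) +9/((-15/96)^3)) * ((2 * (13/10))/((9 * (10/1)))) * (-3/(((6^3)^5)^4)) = 0.00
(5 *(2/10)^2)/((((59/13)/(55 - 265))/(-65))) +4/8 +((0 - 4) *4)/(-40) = 355431/590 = 602.43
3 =3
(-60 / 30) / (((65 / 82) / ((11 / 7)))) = -1804 / 455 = -3.96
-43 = -43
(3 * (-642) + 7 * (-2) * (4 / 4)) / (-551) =1940 / 551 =3.52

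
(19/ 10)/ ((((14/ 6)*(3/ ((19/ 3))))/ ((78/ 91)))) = 361/ 245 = 1.47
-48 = -48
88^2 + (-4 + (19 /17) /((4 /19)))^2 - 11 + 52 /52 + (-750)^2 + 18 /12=2636776873 /4624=570237.21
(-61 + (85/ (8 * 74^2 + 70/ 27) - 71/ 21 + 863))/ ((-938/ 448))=-381.43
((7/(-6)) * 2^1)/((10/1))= -7/30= -0.23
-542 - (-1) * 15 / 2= -1069 / 2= -534.50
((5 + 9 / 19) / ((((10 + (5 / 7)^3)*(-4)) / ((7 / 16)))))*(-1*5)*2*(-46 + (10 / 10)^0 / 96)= -137805395 / 5187456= -26.57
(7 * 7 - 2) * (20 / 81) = 940 / 81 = 11.60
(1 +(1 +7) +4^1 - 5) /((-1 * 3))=-8 /3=-2.67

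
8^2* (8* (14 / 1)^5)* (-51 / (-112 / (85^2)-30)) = 50732722790400 / 108431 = 467880244.49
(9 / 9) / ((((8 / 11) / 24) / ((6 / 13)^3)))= 7128 / 2197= 3.24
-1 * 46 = -46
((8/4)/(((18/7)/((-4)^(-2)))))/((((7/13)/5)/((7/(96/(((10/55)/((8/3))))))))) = 455/202752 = 0.00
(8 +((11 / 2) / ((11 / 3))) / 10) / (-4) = -163 / 80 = -2.04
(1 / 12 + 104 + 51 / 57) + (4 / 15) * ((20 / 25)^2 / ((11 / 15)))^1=6596717 / 62700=105.21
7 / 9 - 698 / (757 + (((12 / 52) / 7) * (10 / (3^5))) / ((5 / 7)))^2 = 4440870001765 / 5718645694161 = 0.78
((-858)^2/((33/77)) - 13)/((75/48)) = 27483248/25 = 1099329.92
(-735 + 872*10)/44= 7985/44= 181.48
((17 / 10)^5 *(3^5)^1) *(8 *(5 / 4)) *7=2415176757 / 10000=241517.68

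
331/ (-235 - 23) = -331/ 258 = -1.28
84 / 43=1.95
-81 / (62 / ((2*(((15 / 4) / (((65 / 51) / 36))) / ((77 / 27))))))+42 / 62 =-2990478 / 31031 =-96.37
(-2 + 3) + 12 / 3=5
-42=-42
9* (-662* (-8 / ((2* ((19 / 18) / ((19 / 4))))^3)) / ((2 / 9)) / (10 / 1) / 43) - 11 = 19507379 / 3440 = 5670.75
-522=-522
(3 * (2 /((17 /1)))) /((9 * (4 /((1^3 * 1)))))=0.01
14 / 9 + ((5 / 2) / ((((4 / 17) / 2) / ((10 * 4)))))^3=5527125014 / 9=614125001.56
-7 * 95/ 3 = -665/ 3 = -221.67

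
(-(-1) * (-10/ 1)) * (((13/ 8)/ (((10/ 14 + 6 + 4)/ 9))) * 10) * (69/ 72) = -2093/ 16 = -130.81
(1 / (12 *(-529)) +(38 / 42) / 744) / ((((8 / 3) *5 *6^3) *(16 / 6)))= 8749 / 63475937280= 0.00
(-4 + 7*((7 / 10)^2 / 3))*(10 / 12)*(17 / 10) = -14569 / 3600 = -4.05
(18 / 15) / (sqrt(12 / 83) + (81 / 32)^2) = 1115265024 / 5933824885 - 4194304 * sqrt(249) / 5933824885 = 0.18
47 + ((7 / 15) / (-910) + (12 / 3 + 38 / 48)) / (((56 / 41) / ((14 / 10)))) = 5398737 / 104000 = 51.91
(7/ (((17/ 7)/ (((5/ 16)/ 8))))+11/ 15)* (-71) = -1960381/ 32640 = -60.06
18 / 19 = 0.95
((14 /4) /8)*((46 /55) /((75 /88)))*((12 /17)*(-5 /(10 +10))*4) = -644 /2125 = -0.30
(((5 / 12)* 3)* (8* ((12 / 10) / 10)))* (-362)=-2172 / 5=-434.40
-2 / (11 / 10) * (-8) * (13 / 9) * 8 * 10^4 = 166400000 / 99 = 1680808.08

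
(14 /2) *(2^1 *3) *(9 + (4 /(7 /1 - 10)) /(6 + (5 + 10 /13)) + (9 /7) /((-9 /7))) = 50680 /153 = 331.24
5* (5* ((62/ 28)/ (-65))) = -155/ 182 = -0.85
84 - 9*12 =-24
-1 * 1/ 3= -1/ 3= -0.33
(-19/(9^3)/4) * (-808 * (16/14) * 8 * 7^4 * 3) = 84251776/243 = 346715.13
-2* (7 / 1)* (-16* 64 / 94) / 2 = 3584 / 47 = 76.26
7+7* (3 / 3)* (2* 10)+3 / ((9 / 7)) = 448 / 3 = 149.33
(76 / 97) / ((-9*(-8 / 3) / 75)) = 475 / 194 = 2.45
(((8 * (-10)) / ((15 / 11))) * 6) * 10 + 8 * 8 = -3456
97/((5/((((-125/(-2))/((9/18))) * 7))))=16975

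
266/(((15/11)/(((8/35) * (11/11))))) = 3344/75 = 44.59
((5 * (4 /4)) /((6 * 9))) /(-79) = -5 /4266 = -0.00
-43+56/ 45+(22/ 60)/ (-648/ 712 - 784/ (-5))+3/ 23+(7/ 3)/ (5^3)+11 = -109867173089/ 3589949250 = -30.60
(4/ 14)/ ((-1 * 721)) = -2/ 5047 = -0.00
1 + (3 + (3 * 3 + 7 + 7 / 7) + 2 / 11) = 233 / 11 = 21.18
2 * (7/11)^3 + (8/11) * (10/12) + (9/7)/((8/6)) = 233195/111804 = 2.09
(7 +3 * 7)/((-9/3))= -28/3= -9.33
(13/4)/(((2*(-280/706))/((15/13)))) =-1059/224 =-4.73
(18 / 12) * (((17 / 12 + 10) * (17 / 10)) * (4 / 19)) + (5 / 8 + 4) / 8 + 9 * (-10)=-506421 / 6080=-83.29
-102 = -102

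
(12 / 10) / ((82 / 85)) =1.24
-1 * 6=-6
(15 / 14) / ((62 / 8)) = 30 / 217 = 0.14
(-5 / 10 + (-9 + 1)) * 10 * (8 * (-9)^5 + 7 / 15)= 40153280.33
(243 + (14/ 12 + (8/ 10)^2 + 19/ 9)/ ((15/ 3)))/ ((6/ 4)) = 548513/ 3375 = 162.52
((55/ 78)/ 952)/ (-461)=-55/ 34232016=-0.00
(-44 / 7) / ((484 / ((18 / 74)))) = -9 / 2849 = -0.00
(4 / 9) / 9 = 4 / 81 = 0.05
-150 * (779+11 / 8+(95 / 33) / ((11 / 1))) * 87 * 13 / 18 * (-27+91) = -170929462600 / 363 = -470880062.26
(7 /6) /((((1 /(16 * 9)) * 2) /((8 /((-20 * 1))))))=-168 /5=-33.60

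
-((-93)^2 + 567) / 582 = -1536 / 97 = -15.84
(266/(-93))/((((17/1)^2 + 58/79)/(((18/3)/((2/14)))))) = -294196/709559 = -0.41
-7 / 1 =-7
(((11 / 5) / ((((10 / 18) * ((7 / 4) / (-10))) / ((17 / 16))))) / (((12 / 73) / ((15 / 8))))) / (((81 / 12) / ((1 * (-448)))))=54604 / 3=18201.33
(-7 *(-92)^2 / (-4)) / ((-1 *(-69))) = 644 / 3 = 214.67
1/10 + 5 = 5.10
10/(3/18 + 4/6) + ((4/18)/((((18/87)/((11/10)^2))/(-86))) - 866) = -1303787/1350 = -965.77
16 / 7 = 2.29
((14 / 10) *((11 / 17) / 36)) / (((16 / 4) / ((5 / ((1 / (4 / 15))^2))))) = 77 / 34425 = 0.00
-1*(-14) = 14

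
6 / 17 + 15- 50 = -589 / 17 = -34.65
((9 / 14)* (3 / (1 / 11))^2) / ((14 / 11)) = 107811 / 196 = 550.06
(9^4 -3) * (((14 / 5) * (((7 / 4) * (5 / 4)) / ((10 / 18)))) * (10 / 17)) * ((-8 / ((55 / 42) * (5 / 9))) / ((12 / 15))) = -546602742 / 935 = -584601.86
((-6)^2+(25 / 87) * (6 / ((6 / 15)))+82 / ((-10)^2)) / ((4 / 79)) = 4711481 / 5800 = 812.32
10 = 10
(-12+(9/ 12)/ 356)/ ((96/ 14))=-39865/ 22784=-1.75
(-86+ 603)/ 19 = 517/ 19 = 27.21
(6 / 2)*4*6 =72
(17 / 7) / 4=17 / 28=0.61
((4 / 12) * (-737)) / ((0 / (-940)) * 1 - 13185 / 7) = 5159 / 39555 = 0.13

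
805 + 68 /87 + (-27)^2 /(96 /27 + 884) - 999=-133707473 /694956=-192.40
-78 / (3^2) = -26 / 3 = -8.67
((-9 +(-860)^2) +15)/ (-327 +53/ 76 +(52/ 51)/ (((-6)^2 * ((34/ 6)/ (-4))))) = -146202355656/ 64506151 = -2266.49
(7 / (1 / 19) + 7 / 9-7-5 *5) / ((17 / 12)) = 3664 / 51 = 71.84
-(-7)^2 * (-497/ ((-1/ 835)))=-20334755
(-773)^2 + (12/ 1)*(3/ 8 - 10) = 1194827/ 2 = 597413.50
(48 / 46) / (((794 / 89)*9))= 356 / 27393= 0.01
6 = 6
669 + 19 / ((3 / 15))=764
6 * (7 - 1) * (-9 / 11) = -324 / 11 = -29.45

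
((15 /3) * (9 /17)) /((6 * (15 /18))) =9 /17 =0.53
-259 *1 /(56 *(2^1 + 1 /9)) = -2.19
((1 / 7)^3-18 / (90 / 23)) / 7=-7884 / 12005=-0.66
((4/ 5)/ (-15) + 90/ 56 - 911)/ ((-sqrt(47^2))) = 1909837/ 98700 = 19.35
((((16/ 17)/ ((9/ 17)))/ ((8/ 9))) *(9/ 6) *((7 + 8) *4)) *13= 2340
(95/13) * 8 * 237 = 180120/13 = 13855.38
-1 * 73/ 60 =-73/ 60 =-1.22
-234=-234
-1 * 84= -84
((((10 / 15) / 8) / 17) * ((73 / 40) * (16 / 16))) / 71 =73 / 579360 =0.00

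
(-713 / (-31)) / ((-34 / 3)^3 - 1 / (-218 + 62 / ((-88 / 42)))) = -3382587 / 214088294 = -0.02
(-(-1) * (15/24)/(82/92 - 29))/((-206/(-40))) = -575/133179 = -0.00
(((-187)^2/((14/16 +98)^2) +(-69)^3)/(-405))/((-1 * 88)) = -205539601613/22299270840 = -9.22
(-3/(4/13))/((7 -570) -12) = 39/2300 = 0.02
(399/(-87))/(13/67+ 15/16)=-142576/35177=-4.05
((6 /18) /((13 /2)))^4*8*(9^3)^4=446308403328 /28561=15626497.79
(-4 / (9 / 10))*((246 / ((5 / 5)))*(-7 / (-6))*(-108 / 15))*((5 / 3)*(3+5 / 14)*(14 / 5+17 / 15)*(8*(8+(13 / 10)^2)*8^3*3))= 601666994176 / 25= 24066679767.04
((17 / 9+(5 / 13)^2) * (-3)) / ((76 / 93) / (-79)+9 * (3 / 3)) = -7587002 / 11161943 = -0.68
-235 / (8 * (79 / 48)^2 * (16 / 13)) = -54990 / 6241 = -8.81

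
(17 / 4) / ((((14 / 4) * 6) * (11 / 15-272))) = -0.00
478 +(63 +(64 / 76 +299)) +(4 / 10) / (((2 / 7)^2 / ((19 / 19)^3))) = 160691 / 190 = 845.74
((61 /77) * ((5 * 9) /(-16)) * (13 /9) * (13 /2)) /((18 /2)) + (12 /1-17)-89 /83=-15454939 /1840608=-8.40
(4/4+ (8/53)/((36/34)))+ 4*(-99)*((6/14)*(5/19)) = -43.52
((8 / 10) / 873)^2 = 16 / 19053225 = 0.00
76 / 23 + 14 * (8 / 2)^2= 5228 / 23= 227.30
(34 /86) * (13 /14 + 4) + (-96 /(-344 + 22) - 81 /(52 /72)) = -19783077 /179998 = -109.91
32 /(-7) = -32 /7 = -4.57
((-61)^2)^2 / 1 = 13845841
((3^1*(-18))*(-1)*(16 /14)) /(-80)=-27 /35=-0.77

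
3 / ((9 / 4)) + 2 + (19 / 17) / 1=227 / 51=4.45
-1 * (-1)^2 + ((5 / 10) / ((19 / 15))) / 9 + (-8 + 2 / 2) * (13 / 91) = -223 / 114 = -1.96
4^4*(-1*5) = -1280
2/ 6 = 1/ 3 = 0.33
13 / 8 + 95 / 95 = 21 / 8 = 2.62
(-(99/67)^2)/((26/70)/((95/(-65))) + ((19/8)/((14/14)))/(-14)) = 3862320/749663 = 5.15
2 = 2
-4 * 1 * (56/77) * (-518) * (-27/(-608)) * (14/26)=97902/2717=36.03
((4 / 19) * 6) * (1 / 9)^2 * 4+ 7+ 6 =6701 / 513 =13.06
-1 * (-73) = 73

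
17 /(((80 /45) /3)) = 459 /16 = 28.69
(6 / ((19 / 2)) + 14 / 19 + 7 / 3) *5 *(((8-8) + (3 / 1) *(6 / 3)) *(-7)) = -14770 / 19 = -777.37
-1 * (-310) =310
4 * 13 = 52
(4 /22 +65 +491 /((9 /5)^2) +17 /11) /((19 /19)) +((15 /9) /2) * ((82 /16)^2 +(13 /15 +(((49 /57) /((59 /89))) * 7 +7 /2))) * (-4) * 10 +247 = -13717797649 /15980976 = -858.38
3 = 3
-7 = -7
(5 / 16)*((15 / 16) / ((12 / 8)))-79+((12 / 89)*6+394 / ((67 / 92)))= 353405907 / 763264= 463.02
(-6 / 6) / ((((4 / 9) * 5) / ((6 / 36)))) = -3 / 40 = -0.08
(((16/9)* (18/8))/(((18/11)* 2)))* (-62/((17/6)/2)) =-53.49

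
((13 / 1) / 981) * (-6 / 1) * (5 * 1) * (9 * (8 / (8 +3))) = -3120 / 1199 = -2.60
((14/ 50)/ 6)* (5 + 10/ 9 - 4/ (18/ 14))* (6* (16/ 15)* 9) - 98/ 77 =9338/ 1375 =6.79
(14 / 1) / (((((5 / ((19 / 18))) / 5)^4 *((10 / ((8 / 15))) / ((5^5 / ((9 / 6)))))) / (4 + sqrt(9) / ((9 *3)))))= 4219142375 / 531441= 7939.06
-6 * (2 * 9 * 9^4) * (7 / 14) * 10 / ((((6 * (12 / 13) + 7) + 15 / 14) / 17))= -10961856360 / 2477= -4425456.75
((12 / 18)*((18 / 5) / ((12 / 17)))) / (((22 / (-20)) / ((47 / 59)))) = -1598 / 649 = -2.46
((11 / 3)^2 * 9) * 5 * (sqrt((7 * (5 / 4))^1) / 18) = 605 * sqrt(35) / 36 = 99.42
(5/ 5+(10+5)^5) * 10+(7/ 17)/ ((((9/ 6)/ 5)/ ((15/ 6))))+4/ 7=2710973749/ 357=7593764.00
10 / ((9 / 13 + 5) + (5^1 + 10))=130 / 269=0.48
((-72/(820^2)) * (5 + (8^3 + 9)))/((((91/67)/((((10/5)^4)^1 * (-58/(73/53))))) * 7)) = 3.99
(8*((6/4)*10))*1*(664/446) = 39840/223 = 178.65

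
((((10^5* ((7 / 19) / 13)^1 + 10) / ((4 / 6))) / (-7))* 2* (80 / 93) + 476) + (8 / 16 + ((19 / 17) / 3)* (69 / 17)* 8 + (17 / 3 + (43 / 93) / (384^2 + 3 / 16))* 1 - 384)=-205727735181410647 / 219274820353134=-938.22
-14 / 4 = -7 / 2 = -3.50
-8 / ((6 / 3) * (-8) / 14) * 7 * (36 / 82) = 21.51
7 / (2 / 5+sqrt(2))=-35 / 23+175*sqrt(2) / 46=3.86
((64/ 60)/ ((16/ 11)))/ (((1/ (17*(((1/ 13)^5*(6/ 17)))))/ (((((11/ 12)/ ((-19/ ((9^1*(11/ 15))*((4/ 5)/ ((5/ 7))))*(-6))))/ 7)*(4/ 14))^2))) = 322102/ 4617985694765625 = 0.00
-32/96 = -0.33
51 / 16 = 3.19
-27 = -27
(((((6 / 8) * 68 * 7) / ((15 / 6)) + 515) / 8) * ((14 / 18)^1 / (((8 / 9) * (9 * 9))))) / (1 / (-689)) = -15862847 / 25920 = -611.99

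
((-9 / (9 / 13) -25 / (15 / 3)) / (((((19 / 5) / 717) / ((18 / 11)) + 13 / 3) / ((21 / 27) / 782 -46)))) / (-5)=-4178201346 / 109417049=-38.19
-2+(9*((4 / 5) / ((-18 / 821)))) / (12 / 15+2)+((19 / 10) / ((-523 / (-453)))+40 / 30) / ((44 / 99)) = -16486639 / 146440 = -112.58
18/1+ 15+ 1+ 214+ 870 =1118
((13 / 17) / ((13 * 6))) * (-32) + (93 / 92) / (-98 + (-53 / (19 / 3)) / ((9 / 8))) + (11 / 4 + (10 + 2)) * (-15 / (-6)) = 128839763 / 3524865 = 36.55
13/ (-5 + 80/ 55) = -11/ 3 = -3.67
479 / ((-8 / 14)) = -3353 / 4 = -838.25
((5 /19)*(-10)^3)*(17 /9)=-85000 /171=-497.08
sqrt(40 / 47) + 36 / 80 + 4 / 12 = 47 / 60 + 2 * sqrt(470) / 47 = 1.71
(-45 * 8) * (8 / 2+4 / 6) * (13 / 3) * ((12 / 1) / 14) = -6240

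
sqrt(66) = 8.12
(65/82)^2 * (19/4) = 80275/26896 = 2.98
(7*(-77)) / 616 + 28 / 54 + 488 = 105331 / 216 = 487.64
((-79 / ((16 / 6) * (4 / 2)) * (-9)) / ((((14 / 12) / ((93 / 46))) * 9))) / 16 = 66123 / 41216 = 1.60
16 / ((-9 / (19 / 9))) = -304 / 81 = -3.75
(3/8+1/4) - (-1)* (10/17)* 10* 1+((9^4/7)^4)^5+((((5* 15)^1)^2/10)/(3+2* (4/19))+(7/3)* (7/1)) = 115878875080259183758919402091860207196175633756457235975910471652831497439143351/423218180442534053304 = 273804104916030647358189300000000000000000000000000000000000.00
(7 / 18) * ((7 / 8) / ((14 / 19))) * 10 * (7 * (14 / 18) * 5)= 162925 / 1296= 125.71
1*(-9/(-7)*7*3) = 27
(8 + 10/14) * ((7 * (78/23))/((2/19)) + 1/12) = 3798287/1932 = 1965.99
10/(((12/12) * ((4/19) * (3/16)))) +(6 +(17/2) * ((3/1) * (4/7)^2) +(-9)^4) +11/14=2007857/294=6829.45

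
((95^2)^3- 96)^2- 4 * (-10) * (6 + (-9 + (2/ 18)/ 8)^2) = 350153336713931559297345533/ 648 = 540360087521499319903311.00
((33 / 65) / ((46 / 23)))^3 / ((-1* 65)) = -35937 / 142805000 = -0.00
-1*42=-42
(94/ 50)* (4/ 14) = 94/ 175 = 0.54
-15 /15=-1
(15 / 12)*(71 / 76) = 355 / 304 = 1.17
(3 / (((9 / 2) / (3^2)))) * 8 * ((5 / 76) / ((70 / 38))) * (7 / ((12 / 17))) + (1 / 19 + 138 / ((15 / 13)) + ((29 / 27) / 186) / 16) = 1043132419 / 7633440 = 136.65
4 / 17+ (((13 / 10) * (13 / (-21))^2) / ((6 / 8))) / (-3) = 4682 / 337365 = 0.01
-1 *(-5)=5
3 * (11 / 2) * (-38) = -627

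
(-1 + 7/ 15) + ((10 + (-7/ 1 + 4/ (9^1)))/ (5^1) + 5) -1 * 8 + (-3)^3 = -1343/ 45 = -29.84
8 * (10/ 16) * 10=50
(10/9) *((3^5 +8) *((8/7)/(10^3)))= 502/1575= 0.32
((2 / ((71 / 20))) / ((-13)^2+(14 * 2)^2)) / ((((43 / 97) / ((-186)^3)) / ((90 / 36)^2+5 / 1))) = -280881464400 / 2909509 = -96539.13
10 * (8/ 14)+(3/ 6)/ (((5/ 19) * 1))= 533/ 70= 7.61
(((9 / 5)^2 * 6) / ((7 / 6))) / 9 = 324 / 175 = 1.85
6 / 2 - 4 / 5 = 11 / 5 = 2.20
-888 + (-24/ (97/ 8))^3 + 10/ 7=-5713593854/ 6388711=-894.33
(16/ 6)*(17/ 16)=17/ 6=2.83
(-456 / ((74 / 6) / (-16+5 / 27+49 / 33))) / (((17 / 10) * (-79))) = -6469120 / 1639803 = -3.95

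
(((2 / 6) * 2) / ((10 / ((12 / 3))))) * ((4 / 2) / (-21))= -8 / 315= -0.03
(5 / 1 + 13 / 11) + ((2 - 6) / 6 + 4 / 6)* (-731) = 68 / 11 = 6.18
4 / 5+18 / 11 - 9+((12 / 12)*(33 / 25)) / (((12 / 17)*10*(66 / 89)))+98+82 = 11463443 / 66000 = 173.69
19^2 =361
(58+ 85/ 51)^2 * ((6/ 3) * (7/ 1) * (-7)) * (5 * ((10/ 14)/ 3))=-11214350/ 27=-415346.30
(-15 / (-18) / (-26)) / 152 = -5 / 23712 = -0.00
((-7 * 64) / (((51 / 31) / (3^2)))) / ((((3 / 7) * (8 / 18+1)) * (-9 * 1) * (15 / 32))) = 3110912 / 3315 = 938.43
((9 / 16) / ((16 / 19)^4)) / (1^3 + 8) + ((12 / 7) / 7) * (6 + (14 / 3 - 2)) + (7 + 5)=732000321 / 51380224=14.25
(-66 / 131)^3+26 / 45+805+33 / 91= 7418255881546 / 9205932645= 805.81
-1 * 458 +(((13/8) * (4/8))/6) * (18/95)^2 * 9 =-33064441/72200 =-457.96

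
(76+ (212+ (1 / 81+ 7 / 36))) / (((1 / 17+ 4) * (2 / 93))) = 49210733 / 14904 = 3301.85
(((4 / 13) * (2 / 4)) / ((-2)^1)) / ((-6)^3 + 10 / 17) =17 / 47606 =0.00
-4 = -4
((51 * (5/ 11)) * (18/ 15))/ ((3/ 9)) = 918/ 11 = 83.45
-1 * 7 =-7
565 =565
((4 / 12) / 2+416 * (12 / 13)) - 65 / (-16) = 18635 / 48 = 388.23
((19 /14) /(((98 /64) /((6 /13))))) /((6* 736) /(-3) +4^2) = -114 /405769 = -0.00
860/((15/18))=1032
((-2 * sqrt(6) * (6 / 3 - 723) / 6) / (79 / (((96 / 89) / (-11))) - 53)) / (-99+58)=0.02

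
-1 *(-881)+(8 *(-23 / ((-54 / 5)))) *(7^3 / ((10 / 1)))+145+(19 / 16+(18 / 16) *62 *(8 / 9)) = 722977 / 432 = 1673.56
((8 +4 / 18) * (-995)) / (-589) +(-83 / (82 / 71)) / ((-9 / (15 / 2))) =64139975 / 869364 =73.78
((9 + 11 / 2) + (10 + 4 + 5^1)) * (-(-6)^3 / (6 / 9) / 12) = 904.50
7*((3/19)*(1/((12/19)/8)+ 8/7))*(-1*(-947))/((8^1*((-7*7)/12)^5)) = -8542091520/5367029731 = -1.59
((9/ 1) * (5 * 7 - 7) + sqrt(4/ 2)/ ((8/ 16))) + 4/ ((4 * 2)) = 255.33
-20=-20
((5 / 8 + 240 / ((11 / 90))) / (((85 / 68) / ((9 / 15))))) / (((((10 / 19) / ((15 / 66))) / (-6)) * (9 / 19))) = -12480131 / 2420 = -5157.08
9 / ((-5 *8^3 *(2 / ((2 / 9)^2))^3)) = -1 / 18895680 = -0.00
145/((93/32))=4640/93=49.89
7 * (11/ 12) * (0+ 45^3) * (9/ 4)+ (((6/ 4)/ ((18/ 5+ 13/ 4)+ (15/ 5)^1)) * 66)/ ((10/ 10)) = 4146857055/ 3152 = 1315627.24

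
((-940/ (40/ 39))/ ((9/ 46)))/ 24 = -14053/ 72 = -195.18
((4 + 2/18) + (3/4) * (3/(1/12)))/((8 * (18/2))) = 35/81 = 0.43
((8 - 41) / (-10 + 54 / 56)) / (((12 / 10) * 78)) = 35 / 897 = 0.04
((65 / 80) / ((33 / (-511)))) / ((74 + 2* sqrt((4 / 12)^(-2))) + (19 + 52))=-6643 / 79728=-0.08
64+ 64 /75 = 4864 /75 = 64.85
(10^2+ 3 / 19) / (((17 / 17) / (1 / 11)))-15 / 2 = 61 / 38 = 1.61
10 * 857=8570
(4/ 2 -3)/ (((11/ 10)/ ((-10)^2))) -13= -1143/ 11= -103.91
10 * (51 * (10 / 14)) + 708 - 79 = 6953 / 7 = 993.29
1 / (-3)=-1 / 3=-0.33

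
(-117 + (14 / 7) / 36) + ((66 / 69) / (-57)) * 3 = -116.99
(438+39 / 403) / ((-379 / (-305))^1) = 4142205 / 11749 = 352.56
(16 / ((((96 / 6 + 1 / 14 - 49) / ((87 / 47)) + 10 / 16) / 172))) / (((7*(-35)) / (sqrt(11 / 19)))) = 1915392*sqrt(209) / 55609295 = 0.50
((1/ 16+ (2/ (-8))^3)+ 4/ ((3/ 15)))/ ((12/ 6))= 1283/ 128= 10.02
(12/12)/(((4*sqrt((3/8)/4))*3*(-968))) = -sqrt(6)/8712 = -0.00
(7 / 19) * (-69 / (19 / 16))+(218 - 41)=56169 / 361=155.59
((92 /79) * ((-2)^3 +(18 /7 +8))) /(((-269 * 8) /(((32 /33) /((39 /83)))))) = -61088 /21272251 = -0.00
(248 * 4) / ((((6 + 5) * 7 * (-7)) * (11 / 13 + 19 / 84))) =-154752 / 90167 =-1.72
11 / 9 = 1.22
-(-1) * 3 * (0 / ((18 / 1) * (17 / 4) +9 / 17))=0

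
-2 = -2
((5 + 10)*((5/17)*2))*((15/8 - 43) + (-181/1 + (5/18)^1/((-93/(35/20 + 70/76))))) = -353258075/180234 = -1960.00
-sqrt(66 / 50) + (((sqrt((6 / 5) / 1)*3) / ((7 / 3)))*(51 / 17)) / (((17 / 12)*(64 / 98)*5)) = -sqrt(33) / 5 + 567*sqrt(30) / 3400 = -0.24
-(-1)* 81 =81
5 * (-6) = -30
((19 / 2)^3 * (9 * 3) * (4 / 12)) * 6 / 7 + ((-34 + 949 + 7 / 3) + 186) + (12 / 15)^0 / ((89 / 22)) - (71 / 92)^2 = 122077216655 / 15819216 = 7717.02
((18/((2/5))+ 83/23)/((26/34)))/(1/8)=11696/23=508.52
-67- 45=-112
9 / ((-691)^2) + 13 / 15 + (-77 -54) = -932042777 / 7162215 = -130.13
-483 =-483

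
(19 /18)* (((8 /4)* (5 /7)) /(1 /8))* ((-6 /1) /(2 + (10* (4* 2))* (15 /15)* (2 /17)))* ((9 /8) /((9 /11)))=-17765 /2037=-8.72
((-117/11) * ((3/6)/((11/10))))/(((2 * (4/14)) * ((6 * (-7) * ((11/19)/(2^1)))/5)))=18525/5324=3.48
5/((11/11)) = 5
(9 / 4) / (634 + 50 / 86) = 387 / 109148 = 0.00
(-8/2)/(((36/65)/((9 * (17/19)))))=-1105/19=-58.16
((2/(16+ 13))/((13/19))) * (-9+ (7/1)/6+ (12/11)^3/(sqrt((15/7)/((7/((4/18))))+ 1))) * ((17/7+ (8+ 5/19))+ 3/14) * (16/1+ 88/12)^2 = -15907150/3393+ 2729260800 * sqrt(471)/78780559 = -3936.37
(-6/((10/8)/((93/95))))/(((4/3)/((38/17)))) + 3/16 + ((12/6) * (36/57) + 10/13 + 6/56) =-65259697/11757200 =-5.55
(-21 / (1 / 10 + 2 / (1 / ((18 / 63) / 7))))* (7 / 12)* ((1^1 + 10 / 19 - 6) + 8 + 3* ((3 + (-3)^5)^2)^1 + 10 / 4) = -78832381145 / 6764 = -11654698.57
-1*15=-15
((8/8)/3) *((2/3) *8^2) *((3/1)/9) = 128/27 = 4.74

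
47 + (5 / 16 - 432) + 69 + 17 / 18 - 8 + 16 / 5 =-230071 / 720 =-319.54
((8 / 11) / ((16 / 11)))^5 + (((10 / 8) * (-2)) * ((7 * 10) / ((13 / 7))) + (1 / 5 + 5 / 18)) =-1754471 / 18720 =-93.72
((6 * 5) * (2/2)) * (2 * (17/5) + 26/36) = 677/3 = 225.67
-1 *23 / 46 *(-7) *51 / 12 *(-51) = -6069 / 8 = -758.62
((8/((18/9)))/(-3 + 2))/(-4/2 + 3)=-4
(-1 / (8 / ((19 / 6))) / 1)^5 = -2476099 / 254803968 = -0.01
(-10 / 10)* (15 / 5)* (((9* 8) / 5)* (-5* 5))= 1080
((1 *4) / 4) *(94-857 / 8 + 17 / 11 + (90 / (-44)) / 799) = -814361 / 70312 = -11.58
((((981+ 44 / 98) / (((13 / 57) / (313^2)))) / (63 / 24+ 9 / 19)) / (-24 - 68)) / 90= -16431.61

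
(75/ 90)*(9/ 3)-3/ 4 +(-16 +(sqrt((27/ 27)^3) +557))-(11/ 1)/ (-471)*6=543.89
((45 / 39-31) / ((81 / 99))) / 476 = -1067 / 13923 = -0.08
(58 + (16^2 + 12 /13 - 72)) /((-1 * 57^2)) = -3158 /42237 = -0.07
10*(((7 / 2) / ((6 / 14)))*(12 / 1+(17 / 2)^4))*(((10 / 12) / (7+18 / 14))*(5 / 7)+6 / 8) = 2932884955 / 8352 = 351159.60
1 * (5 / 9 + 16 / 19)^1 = 239 / 171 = 1.40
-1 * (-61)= 61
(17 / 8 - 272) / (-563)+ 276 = 1245263 / 4504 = 276.48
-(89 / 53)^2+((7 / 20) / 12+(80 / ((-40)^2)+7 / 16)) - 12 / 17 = -8621557 / 2865180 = -3.01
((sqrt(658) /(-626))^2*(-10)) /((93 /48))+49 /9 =148578031 /27333351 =5.44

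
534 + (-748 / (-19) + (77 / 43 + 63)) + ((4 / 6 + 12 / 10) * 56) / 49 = 7846784 / 12255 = 640.29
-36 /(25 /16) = -576 /25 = -23.04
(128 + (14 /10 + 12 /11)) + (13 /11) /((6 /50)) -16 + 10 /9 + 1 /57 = 1180027 /9405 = 125.47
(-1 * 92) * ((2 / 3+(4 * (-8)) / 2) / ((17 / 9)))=746.82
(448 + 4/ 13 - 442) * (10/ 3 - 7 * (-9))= 16318/ 39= 418.41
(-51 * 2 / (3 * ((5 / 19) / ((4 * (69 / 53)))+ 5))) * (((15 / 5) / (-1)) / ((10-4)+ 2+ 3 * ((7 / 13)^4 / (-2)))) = 30553872336 / 11912237905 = 2.56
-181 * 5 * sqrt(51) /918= -905 * sqrt(51) /918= -7.04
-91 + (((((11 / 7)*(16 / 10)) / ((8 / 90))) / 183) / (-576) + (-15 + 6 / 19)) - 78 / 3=-102562193 / 778848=-131.68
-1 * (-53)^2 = -2809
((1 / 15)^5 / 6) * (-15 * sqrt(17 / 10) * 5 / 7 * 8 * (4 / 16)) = -sqrt(170) / 2126250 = -0.00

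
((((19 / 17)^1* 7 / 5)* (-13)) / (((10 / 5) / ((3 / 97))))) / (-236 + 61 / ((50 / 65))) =5187 / 2583983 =0.00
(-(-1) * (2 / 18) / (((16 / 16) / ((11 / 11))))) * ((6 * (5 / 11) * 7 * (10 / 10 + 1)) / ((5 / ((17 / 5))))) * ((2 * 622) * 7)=4145008 / 165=25121.26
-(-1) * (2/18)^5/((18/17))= 17/1062882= 0.00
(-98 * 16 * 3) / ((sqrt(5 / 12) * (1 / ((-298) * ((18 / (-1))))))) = -50464512 * sqrt(15) / 5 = -39089642.91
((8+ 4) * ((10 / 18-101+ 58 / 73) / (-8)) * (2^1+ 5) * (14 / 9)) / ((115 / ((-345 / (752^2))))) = -1604015 / 185768064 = -0.01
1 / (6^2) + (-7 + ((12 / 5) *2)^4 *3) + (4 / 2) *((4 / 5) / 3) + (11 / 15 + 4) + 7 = 35950933 / 22500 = 1597.82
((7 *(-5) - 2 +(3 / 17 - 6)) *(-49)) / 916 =8918 / 3893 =2.29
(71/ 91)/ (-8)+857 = 623825/ 728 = 856.90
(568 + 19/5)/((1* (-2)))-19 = -3049/10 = -304.90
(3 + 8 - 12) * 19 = -19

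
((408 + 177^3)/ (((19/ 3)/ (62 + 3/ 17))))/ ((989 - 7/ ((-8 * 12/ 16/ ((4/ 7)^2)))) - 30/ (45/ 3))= 12734130339/ 230945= 55139.23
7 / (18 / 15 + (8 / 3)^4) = 2835 / 20966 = 0.14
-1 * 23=-23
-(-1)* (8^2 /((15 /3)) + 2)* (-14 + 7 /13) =-2590 /13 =-199.23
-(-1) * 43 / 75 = 43 / 75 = 0.57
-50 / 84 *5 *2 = -125 / 21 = -5.95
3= 3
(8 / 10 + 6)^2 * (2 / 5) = 2312 / 125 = 18.50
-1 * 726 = -726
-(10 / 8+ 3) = -17 / 4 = -4.25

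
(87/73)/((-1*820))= -87/59860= -0.00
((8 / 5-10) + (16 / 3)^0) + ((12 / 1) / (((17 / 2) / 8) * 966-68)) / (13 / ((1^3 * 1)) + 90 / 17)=-5189177 / 701305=-7.40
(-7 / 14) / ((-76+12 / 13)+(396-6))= -0.00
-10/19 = -0.53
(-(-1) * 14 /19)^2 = 196 /361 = 0.54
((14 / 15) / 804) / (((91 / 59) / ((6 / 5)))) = 59 / 65325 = 0.00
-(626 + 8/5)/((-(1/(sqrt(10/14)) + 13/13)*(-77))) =1569/77-1569*sqrt(35)/385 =-3.73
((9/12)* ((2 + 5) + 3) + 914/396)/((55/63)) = 6797/605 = 11.23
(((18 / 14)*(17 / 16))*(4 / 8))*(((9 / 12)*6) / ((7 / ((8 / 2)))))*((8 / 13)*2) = 1377 / 637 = 2.16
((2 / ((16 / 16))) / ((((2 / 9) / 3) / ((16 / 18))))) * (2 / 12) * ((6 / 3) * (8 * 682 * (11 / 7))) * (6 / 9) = 960256 / 21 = 45726.48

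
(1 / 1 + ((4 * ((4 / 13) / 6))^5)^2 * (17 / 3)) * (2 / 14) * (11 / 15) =268633601601043921 / 2564227916835354315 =0.10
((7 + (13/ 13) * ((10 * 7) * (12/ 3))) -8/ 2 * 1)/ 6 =283/ 6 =47.17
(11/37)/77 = 1/259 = 0.00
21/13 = 1.62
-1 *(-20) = 20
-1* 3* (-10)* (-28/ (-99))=280/ 33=8.48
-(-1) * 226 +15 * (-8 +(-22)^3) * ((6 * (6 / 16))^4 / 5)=-6552631 / 8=-819078.88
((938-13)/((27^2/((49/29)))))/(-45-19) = -45325/1353024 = -0.03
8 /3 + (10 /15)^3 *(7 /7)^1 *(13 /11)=896 /297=3.02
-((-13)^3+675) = 1522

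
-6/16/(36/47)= -47/96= -0.49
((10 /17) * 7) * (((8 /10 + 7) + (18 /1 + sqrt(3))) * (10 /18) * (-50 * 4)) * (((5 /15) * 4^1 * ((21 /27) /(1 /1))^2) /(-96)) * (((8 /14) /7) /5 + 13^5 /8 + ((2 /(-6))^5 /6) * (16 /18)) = 4911912.91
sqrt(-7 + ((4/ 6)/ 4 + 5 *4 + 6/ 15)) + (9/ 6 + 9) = sqrt(12210)/ 30 + 21/ 2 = 14.18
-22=-22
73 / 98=0.74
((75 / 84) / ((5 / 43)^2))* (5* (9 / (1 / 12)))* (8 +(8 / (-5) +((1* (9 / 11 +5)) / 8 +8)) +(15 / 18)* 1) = 87648147 / 154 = 569143.81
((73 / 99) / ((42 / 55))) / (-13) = -365 / 4914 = -0.07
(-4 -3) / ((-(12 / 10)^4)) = 4375 / 1296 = 3.38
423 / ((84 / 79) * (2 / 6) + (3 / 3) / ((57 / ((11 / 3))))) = 5714307 / 5657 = 1010.13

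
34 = 34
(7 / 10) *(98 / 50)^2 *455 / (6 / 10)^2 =3398.75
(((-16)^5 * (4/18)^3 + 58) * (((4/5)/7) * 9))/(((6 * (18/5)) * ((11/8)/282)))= -6276437152/56133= -111813.68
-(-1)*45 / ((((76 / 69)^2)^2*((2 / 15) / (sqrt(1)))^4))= 51638535028125 / 533794816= 96738.55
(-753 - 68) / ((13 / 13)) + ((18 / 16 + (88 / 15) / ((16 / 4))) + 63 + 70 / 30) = -30123 / 40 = -753.08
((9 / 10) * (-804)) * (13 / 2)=-23517 / 5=-4703.40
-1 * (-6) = 6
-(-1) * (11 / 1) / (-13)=-11 / 13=-0.85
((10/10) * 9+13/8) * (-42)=-1785/4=-446.25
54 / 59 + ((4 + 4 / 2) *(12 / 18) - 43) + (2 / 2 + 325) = 16987 / 59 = 287.92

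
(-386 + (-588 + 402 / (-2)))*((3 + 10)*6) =-91650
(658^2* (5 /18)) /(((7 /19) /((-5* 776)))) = -11399323600 /9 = -1266591511.11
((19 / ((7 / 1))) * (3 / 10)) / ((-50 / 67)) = -3819 / 3500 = -1.09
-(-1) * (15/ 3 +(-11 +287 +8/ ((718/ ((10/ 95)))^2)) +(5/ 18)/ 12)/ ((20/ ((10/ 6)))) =2824177216469/ 120595498272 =23.42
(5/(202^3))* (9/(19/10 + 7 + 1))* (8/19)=50/215332909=0.00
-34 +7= -27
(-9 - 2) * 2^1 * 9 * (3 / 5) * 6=-3564 / 5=-712.80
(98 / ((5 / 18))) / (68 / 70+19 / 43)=176988 / 709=249.63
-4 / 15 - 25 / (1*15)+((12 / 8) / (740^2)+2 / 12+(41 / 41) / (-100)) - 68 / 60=-3187029 / 1095200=-2.91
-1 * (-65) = 65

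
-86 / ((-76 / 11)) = 473 / 38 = 12.45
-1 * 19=-19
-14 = -14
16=16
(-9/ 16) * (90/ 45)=-9/ 8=-1.12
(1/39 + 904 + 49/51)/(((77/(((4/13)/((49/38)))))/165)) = 456004560/985439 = 462.74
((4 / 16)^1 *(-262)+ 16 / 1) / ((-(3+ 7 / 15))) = 14.28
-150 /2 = -75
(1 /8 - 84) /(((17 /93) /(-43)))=2683329 /136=19730.36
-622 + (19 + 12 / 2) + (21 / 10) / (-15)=-29857 / 50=-597.14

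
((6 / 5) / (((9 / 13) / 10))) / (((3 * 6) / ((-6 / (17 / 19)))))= -988 / 153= -6.46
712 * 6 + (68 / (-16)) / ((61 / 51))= 1041501 / 244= 4268.45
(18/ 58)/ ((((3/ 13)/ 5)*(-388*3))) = -65/ 11252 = -0.01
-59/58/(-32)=59/1856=0.03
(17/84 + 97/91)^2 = 1918225/1192464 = 1.61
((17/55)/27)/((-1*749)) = -17/1112265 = -0.00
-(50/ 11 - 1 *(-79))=-919/ 11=-83.55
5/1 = 5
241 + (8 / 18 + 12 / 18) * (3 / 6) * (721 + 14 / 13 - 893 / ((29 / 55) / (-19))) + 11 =18530.26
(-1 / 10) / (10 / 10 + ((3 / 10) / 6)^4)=-16000 / 160001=-0.10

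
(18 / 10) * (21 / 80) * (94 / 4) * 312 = 346437 / 100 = 3464.37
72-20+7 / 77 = 573 / 11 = 52.09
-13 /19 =-0.68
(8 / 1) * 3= 24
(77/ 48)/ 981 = 77/ 47088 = 0.00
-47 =-47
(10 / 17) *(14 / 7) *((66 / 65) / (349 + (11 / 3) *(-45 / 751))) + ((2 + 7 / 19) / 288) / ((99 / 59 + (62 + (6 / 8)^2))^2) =364777322817988 / 106442608378835443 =0.00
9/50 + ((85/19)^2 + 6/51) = 20.31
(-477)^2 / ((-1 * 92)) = -227529 / 92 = -2473.14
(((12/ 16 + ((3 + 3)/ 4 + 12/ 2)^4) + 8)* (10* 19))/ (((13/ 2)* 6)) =370975/ 24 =15457.29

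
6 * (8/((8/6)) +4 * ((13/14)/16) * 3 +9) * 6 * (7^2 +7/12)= 28018.12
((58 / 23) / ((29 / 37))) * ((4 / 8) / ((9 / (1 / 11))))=37 / 2277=0.02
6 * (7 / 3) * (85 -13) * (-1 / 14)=-72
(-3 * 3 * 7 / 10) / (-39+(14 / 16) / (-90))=0.16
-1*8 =-8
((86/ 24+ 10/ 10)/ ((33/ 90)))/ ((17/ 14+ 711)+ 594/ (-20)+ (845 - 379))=875/ 80396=0.01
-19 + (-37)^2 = 1350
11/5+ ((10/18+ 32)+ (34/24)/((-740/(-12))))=46325/1332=34.78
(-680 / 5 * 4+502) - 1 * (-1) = -41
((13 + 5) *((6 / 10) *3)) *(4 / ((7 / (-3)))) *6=-11664 / 35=-333.26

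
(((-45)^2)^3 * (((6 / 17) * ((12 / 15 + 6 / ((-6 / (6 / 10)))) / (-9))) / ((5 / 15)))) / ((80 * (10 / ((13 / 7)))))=-863591625 / 1904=-453567.03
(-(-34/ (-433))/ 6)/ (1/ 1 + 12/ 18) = -17/ 2165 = -0.01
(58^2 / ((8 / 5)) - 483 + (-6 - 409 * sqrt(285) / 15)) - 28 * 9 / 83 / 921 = 82227019 / 50962 - 409 * sqrt(285) / 15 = 1153.18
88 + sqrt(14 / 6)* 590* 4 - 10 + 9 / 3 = 81 + 2360* sqrt(21) / 3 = 3685.96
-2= -2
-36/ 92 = -9/ 23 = -0.39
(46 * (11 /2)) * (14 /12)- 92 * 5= -164.83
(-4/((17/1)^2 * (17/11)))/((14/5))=-110/34391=-0.00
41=41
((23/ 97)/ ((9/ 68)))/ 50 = 782/ 21825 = 0.04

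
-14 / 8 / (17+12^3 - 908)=-7 / 3348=-0.00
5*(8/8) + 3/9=16/3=5.33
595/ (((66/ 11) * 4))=595/ 24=24.79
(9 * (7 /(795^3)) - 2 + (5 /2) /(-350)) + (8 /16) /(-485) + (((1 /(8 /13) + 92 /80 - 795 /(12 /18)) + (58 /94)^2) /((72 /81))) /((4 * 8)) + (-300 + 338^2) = 19533439662309018300371 /171496127959296000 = 113900.18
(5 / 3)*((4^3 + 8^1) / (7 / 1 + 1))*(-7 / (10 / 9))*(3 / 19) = -567 / 38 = -14.92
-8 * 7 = -56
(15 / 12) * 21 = 105 / 4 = 26.25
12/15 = 4/5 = 0.80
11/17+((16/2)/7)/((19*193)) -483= -210485664/436373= -482.35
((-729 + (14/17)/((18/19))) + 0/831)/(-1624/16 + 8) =222808/28611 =7.79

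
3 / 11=0.27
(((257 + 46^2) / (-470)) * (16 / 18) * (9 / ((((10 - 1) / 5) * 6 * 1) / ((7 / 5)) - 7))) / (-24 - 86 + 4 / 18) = 149499 / 290225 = 0.52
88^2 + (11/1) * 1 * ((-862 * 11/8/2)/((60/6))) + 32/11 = 6243619/880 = 7095.02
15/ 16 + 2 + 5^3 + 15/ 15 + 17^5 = 22719775/ 16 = 1419985.94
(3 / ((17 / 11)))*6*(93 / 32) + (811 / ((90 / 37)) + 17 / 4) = 4547287 / 12240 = 371.51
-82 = -82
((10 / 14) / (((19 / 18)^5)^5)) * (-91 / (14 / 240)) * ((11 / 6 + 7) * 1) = -1659708619633979909965763046486835200 / 651535469817792626756267271963493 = -2547.38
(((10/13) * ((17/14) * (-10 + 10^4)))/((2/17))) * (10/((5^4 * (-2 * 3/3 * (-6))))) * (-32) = -1539792/455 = -3384.16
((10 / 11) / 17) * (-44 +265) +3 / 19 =2503 / 209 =11.98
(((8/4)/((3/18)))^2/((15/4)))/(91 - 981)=-96/2225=-0.04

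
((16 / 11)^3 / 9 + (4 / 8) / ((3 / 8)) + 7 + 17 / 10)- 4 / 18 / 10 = 10.35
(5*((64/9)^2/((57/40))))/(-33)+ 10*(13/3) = 5783110/152361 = 37.96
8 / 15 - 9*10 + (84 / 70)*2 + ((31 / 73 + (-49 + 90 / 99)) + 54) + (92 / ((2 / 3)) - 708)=-650.73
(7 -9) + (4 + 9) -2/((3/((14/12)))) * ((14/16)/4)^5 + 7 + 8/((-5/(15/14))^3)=1856291487929/103582531584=17.92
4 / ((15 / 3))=4 / 5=0.80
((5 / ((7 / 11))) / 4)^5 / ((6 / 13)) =6542696875 / 103262208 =63.36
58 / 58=1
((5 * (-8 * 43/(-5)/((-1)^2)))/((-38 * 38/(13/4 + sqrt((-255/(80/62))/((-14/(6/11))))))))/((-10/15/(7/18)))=43 * sqrt(81158)/31768 + 3913/8664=0.84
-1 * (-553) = 553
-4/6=-2/3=-0.67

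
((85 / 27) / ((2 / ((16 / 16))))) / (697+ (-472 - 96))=0.01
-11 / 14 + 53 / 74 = -18 / 259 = -0.07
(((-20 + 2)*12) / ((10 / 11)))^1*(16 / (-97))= 19008 / 485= 39.19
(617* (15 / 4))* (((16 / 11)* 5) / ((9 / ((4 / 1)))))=246800 / 33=7478.79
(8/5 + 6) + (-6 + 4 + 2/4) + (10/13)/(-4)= 384/65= 5.91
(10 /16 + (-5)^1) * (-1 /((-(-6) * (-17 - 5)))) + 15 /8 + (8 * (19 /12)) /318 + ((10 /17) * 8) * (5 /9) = 12833431 /2854368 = 4.50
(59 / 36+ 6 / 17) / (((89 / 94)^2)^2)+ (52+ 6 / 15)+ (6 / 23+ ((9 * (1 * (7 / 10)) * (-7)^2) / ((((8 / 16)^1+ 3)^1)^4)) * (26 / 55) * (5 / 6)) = 4755967714554404 / 85004129240415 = 55.95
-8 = -8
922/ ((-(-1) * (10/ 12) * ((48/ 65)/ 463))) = 2774759/ 4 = 693689.75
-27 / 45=-3 / 5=-0.60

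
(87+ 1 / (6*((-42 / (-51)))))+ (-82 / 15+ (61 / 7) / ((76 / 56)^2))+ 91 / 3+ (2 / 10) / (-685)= 116.80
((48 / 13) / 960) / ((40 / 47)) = 47 / 10400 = 0.00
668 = 668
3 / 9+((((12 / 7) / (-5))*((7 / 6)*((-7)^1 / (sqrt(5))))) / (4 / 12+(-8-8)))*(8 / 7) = 0.24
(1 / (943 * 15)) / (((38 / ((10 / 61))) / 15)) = 5 / 1092937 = 0.00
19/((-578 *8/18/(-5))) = 855/2312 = 0.37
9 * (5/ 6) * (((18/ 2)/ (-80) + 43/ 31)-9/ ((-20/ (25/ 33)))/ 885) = 9.56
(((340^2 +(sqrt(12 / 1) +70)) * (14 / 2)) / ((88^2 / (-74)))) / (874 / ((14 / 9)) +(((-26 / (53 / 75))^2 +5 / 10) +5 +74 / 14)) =-294537287695 / 73330600904 - 5092717 * sqrt(3) / 73330600904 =-4.02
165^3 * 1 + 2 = 4492127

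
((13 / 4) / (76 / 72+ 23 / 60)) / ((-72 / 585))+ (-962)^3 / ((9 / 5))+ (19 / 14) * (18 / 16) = -18446542719667 / 37296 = -494598421.27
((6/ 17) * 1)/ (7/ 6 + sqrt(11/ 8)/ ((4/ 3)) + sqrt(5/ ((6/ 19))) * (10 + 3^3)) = 288/ (17 * (9 * sqrt(22) + 56 + 296 * sqrt(570))) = 0.00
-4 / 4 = -1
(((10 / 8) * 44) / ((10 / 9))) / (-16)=-99 / 32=-3.09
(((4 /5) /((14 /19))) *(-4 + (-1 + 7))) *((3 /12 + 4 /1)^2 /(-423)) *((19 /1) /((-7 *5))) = 104329 /2072700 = 0.05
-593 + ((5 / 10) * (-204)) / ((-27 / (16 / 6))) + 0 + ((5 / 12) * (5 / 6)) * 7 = -125387 / 216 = -580.50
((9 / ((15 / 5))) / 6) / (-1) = -1 / 2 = -0.50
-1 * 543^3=-160103007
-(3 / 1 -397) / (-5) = -394 / 5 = -78.80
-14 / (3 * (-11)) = 14 / 33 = 0.42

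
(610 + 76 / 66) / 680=2521 / 2805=0.90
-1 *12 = -12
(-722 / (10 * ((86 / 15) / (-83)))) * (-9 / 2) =-809001 / 172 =-4703.49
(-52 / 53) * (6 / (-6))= 52 / 53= 0.98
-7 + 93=86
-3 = -3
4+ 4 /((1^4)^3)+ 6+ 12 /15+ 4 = 94 /5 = 18.80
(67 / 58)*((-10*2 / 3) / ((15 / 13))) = -1742 / 261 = -6.67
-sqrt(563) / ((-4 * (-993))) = -sqrt(563) / 3972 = -0.01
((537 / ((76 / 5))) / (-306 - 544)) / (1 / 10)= -537 / 1292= -0.42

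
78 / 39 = 2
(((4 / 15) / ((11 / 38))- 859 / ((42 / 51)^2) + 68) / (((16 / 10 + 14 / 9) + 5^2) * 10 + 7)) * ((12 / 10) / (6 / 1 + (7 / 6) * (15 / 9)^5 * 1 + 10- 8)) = -254123952183 / 1173683050925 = -0.22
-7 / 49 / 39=-1 / 273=-0.00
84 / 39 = 28 / 13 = 2.15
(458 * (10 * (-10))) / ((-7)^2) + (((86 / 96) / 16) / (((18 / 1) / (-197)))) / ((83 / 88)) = -6573385069 / 7027776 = -935.34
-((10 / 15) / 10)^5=-1 / 759375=-0.00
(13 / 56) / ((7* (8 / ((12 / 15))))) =13 / 3920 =0.00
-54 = -54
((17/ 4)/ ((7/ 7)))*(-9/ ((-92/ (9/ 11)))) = 1377/ 4048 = 0.34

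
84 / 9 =28 / 3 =9.33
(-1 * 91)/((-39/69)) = 161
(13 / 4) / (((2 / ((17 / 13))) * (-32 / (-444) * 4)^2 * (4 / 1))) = 209457 / 32768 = 6.39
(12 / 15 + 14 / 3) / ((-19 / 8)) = -656 / 285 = -2.30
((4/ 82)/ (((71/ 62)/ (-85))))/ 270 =-1054/ 78597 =-0.01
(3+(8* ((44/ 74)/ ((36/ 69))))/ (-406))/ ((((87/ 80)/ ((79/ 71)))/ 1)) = 424027760/ 139186341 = 3.05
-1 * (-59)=59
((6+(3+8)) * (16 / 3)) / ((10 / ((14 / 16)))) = 119 / 15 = 7.93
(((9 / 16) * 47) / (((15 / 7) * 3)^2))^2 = 5303809 / 12960000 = 0.41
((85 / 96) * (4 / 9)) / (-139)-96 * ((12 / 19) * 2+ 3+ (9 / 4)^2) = -510709855 / 570456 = -895.27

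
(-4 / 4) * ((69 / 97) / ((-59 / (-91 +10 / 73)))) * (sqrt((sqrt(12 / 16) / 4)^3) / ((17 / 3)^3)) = -12357279 * sqrt(2) * 3^(3 / 4) / 65681543264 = -0.00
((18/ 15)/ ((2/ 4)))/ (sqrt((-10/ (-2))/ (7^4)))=588 * sqrt(5)/ 25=52.59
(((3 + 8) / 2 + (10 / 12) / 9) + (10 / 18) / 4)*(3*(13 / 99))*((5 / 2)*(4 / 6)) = 40235 / 10692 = 3.76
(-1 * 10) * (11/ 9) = -110/ 9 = -12.22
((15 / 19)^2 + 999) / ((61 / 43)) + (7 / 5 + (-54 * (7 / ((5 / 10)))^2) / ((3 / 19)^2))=-46665796373 / 110105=-423829.95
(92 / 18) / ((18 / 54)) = 46 / 3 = 15.33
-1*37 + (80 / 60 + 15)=-20.67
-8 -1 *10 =-18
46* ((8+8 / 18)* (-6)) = -2330.67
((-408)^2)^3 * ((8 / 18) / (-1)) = -2050116119691264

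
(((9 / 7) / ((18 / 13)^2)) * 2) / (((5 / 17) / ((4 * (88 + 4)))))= 528632 / 315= 1678.20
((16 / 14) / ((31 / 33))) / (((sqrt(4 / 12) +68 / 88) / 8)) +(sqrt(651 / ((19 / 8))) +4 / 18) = -1022208* sqrt(3) / 83111 +2* sqrt(24738) / 19 +21493198 / 747999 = 23.99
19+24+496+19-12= 546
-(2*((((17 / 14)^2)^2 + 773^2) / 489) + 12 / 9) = -22967281201 / 9392712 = -2445.22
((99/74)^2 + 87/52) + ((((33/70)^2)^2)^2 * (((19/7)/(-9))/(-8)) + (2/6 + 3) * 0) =1989614797445666429607/574538515023200000000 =3.46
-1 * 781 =-781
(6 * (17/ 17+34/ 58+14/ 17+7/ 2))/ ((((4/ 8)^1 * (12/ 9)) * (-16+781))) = 5827/ 83810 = 0.07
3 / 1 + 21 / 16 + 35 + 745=12549 / 16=784.31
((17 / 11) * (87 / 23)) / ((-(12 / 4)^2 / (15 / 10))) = -493 / 506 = -0.97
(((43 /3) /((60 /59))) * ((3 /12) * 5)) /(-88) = -2537 /12672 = -0.20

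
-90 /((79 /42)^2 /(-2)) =50.88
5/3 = 1.67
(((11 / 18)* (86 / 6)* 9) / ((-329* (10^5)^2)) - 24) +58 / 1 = 671159999999527 / 19740000000000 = 34.00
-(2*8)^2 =-256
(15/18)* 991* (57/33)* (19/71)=1788755/4686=381.72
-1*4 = -4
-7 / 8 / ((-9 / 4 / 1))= 7 / 18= 0.39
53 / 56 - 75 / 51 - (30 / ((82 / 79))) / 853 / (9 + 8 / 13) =-439221287 / 832357400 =-0.53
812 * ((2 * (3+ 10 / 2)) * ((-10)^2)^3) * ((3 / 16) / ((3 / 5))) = 4060000000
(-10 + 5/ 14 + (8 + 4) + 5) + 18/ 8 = 269/ 28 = 9.61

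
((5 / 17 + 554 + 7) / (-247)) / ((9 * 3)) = -734 / 8721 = -0.08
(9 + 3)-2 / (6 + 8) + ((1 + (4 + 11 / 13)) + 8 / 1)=2339 / 91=25.70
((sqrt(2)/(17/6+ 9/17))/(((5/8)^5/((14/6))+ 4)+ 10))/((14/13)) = 21725184 * sqrt(2)/1104679177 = 0.03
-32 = -32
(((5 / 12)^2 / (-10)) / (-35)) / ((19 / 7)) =1 / 5472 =0.00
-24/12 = -2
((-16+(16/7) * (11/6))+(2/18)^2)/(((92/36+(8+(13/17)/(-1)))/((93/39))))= -3525103/1226862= -2.87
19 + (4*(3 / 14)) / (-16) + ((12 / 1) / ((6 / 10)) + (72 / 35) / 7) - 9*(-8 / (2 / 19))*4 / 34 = 3988767 / 33320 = 119.71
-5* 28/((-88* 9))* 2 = 0.35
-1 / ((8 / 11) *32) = -11 / 256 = -0.04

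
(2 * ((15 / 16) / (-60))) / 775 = -1 / 24800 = -0.00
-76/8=-19/2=-9.50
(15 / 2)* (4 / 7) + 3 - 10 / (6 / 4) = 0.62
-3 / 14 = -0.21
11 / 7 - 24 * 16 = -2677 / 7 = -382.43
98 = 98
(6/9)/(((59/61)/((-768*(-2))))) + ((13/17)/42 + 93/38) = 1061.18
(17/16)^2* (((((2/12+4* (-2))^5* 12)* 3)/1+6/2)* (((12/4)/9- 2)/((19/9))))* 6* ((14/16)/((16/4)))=2319818191285/1867776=1242021.63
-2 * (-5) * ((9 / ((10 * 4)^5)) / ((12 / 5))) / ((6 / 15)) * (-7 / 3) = -7 / 3276800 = -0.00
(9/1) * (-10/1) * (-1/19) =90/19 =4.74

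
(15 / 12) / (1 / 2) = 5 / 2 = 2.50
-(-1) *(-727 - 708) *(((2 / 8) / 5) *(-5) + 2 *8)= -90405 / 4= -22601.25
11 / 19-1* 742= -14087 / 19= -741.42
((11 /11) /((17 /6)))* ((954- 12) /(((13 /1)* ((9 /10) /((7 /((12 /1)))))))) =10990 /663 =16.58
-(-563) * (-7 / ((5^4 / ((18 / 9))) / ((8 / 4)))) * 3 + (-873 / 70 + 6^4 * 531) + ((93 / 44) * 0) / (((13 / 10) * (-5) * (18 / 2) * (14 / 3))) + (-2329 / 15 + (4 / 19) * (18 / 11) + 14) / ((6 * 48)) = 688087.37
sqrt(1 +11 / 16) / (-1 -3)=-3 * sqrt(3) / 16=-0.32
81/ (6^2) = 2.25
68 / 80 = 17 / 20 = 0.85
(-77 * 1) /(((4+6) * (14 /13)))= -143 /20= -7.15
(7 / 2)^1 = 7 / 2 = 3.50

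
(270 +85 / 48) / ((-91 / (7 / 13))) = -13045 / 8112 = -1.61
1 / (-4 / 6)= -3 / 2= -1.50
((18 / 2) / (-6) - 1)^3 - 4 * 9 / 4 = -197 / 8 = -24.62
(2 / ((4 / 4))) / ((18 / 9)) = 1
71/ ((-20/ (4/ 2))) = -71/ 10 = -7.10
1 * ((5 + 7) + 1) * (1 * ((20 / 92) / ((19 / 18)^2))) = 21060 / 8303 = 2.54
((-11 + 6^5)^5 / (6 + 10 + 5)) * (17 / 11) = 2077515352382993520.02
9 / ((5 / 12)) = 21.60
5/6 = 0.83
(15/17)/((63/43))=215/357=0.60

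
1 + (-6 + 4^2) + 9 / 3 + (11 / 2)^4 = 14865 / 16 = 929.06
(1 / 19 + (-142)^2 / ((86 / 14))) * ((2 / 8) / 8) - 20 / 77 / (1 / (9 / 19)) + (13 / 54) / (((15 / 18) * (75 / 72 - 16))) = 1110474648523 / 10840478880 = 102.44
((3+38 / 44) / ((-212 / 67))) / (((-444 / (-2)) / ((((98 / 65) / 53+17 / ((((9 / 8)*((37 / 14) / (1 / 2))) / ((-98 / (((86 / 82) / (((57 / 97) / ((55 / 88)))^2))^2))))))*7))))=2069171628827354320595459 / 270045116403151281621000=7.66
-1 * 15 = -15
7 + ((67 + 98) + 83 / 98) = 16939 / 98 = 172.85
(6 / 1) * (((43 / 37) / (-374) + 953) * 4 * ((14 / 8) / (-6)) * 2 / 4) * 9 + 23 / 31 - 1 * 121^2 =-38316023411 / 857956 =-44659.66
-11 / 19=-0.58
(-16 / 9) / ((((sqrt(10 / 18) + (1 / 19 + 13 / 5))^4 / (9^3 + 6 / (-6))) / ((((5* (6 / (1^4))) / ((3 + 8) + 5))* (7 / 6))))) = -9029686663016663696325000 / 76789143451365531528241 + 3308934947959035486000000* sqrt(5) / 76789143451365531528241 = -21.24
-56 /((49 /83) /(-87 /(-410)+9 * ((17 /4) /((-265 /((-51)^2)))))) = 2706937266 /76055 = 35591.84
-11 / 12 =-0.92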